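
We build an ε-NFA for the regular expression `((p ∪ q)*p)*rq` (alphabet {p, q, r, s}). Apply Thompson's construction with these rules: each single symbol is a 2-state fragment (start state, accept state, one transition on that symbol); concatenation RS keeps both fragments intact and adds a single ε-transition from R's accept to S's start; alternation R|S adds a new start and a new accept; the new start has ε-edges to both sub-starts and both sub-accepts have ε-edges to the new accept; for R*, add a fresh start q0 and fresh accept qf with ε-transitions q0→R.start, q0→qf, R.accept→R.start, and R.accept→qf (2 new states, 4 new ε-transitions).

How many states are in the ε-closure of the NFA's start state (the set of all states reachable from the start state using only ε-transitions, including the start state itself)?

9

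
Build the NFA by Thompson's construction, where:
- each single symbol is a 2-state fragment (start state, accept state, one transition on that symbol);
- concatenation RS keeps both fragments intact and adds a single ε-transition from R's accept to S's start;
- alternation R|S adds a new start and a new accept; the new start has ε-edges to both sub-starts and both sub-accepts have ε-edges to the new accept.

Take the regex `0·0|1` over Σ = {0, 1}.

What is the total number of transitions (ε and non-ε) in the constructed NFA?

8

By structural recursion:
Each of the 3 symbol leaves contributes 1 transition (1 symbol, 0 ε).
  0·0 → 3 transitions (2 symbol, 1 ε)
  0·0|1 → 8 transitions (3 symbol, 5 ε)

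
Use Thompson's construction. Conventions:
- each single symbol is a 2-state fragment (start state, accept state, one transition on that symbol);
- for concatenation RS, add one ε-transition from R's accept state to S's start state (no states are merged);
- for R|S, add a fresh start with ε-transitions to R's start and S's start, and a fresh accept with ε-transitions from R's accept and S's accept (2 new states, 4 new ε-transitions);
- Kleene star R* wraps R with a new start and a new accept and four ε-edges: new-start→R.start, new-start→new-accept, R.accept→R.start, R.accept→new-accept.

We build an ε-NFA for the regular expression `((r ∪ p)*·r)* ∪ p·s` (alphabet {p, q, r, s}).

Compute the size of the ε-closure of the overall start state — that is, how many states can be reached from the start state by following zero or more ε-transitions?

Let C(F) = |ε-closure(F.start)| within fragment F, and note whether F accepts ε. Symbol fragments have C = 1 and do not accept ε. Then:
  r ∪ p → new start ε-reaches every alternative's start; none of them accept ε, so the new accept is not reached: C = 1 + 1 + 1 = 3
  (r ∪ p)* → the star's fresh start ε-reaches both the body's start and the fresh accept: C = 2 + 3 = 5
  (r ∪ p)*·r → the left operand accepts ε, so the closure extends into the next operand (via the concat ε-link); C = 5 + 1 = 6
  ((r ∪ p)*·r)* → the star's fresh start ε-reaches both the body's start and the fresh accept: C = 2 + 6 = 8
  p·s → C equals the left operand's closure size = 1 (its accept is not ε-reachable, so the closure stops there)
  ((r ∪ p)*·r)* ∪ p·s → new start ε-reaches every alternative's start; at least one alternative accepts ε, so the union's new accept is reached too: C = 1 + 8 + 1 + 1 = 11

11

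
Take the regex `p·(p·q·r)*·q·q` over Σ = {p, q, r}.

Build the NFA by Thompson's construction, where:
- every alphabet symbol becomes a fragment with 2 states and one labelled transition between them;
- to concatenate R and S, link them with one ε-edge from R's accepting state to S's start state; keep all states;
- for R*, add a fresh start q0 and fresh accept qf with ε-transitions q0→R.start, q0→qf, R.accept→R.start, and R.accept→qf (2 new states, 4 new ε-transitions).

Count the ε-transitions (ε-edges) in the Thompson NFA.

Per subexpression:
Each of the 6 symbol leaves contributes 0 ε-transitions.
  p·q·r → 2 ε-transitions
  (p·q·r)* → 6 ε-transitions
  p·(p·q·r)*·q·q → 9 ε-transitions

9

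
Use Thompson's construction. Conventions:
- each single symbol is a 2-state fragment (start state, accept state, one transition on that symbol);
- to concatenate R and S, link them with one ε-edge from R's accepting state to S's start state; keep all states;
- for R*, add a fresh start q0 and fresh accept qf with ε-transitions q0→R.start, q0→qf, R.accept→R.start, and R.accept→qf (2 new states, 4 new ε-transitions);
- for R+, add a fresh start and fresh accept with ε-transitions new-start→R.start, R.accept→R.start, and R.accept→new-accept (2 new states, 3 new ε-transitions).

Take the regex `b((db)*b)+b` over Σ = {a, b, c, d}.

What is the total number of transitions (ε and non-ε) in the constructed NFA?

16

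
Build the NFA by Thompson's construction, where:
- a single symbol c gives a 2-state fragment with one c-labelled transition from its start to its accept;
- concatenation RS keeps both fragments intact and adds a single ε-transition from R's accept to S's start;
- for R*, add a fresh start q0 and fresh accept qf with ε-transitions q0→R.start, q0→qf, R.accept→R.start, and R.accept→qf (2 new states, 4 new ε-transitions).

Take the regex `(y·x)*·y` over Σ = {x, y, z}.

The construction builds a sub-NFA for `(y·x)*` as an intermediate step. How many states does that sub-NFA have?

Fragment for `(y·x)*`:
Each of the 2 symbol leaves contributes a 2-state fragment.
  y·x : 4 states
  (y·x)* : 6 states

6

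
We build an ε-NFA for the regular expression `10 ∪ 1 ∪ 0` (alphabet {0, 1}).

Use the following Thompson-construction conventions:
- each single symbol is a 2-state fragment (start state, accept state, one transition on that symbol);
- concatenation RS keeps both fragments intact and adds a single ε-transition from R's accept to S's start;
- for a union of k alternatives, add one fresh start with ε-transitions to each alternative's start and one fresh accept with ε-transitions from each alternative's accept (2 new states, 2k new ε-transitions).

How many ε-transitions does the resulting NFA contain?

7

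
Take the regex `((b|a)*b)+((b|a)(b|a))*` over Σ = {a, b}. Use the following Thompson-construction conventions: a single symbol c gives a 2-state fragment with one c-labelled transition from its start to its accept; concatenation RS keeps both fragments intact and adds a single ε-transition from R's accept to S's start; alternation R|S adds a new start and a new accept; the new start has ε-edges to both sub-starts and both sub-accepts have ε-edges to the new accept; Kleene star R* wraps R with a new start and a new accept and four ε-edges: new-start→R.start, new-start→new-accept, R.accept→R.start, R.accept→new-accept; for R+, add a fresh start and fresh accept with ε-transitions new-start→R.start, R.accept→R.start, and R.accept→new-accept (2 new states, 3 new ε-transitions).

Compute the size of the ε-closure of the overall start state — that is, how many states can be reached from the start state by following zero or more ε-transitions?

7

Work bottom-up. For each fragment F, track |ε-closure(F.start)| and whether F's accept lies in that closure (i.e. whether F accepts ε). A single-symbol fragment has closure size 1 and does not accept ε.
  b|a — C = 1 + 1 + 1 = 3 (the new accept is not ε-reachable since no branch accepts ε)
  (b|a)* — the star's fresh start ε-reaches both the body's start and the fresh accept: C = 2 + 3 = 5
  (b|a)*b — C = 5 + 1 = 6 (closure spills across the concat boundary because the left factor accepts ε)
  ((b|a)*b)+ — C = 1 + 6 = 7 (the body doesn't accept ε, so the new accept is not reached)
  b|a — C = 1 + 1 + 1 = 3 (the new accept is not ε-reachable since no branch accepts ε)
  b|a — C = 1 + 1 + 1 = 3 (the new accept is not ε-reachable since no branch accepts ε)
  (b|a)(b|a) — same as the first factor's closure: C = 3
  ((b|a)(b|a))* — new start has ε-edges to the inner start and to the new accept, so C = 2 + 3 = 5
  ((b|a)*b)+((b|a)(b|a))* — C equals the left operand's closure size = 7 (its accept is not ε-reachable, so the closure stops there)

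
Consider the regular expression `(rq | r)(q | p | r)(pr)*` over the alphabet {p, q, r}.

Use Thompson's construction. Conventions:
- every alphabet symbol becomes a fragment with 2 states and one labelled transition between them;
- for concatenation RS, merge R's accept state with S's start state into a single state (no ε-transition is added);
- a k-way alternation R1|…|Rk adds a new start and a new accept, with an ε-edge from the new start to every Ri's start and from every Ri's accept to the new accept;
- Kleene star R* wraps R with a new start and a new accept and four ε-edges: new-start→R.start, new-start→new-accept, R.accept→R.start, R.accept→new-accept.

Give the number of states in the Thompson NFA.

18

Recursing over subexpressions:
Each of the 8 symbol leaves contributes a 2-state fragment.
  rq → 3 states
  rq | r → 7 states
  q | p | r → 8 states
  pr → 3 states
  (pr)* → 5 states
  (rq | r)(q | p | r)(pr)* → 18 states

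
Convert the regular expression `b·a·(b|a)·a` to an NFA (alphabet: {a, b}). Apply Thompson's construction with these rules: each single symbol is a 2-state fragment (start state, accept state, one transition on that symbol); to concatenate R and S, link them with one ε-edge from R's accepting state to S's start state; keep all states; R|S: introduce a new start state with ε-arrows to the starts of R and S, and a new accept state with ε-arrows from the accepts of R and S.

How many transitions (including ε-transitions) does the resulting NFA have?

12

By structural recursion:
Each of the 5 symbol leaves contributes 1 transition (1 symbol, 0 ε).
  b|a → 6 transitions (2 symbol, 4 ε)
  b·a·(b|a)·a → 12 transitions (5 symbol, 7 ε)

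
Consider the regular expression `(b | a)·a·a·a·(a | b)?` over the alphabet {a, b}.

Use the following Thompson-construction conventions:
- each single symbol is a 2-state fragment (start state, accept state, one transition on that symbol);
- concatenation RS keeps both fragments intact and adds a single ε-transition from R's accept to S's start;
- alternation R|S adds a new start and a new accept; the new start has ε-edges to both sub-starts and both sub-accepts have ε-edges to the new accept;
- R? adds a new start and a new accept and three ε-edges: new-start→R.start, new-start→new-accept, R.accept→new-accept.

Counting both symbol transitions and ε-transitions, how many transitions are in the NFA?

22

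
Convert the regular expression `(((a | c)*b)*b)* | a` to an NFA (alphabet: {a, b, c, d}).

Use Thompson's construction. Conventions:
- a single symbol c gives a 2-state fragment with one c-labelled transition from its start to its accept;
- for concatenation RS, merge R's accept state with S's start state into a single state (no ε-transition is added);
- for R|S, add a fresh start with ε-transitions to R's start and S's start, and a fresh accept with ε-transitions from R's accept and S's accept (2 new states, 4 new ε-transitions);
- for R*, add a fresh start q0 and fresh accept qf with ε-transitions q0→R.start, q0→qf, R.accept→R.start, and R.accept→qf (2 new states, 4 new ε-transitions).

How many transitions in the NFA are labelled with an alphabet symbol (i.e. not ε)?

5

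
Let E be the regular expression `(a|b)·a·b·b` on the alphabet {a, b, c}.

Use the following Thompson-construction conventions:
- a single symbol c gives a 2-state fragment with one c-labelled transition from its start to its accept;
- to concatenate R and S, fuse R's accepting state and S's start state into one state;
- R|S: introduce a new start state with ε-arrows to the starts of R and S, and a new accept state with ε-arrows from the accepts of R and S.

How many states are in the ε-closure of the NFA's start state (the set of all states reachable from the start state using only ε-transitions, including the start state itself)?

Compute the ε-closure size of each fragment's start state recursively; a symbol fragment's start has no outgoing ε-edge, so its closure is just itself (size 1).
  a|b — |ε-closure| = 1 + 1 + 1 = 3 (the new accept is not ε-reachable since no branch accepts ε)
  (a|b)·a·b·b — |ε-closure| equals the left operand's closure size = 3 (its accept is not ε-reachable, so the closure stops there)

3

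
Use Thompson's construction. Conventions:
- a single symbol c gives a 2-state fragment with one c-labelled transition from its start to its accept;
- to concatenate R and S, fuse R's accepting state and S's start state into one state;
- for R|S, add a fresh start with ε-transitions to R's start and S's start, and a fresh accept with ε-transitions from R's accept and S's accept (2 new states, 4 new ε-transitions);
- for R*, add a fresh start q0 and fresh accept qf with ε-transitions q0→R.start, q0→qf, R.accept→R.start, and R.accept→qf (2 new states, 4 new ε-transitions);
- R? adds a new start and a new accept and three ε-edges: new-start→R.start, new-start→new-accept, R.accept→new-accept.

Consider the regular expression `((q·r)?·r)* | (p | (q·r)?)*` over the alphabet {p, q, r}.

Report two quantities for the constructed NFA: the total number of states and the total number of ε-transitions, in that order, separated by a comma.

21, 22

Bottom-up over the parse tree:
Each of the 6 symbol leaves contributes 2 states and 0 ε-transitions.
  q·r → 3 states, 0 ε-transitions
  (q·r)? → 5 states, 3 ε-transitions
  (q·r)?·r → 6 states, 3 ε-transitions
  ((q·r)?·r)* → 8 states, 7 ε-transitions
  q·r → 3 states, 0 ε-transitions
  (q·r)? → 5 states, 3 ε-transitions
  p | (q·r)? → 9 states, 7 ε-transitions
  (p | (q·r)?)* → 11 states, 11 ε-transitions
  ((q·r)?·r)* | (p | (q·r)?)* → 21 states, 22 ε-transitions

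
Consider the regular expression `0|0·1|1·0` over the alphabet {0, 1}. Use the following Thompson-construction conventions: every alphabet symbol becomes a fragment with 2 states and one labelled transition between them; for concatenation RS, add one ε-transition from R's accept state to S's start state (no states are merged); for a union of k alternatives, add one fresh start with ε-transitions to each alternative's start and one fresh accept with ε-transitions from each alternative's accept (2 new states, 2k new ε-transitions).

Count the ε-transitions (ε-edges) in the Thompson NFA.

8

Building bottom-up:
Each of the 5 symbol leaves contributes 0 ε-transitions.
  0·1 — 1 ε-transition
  1·0 — 1 ε-transition
  0|0·1|1·0 — 8 ε-transitions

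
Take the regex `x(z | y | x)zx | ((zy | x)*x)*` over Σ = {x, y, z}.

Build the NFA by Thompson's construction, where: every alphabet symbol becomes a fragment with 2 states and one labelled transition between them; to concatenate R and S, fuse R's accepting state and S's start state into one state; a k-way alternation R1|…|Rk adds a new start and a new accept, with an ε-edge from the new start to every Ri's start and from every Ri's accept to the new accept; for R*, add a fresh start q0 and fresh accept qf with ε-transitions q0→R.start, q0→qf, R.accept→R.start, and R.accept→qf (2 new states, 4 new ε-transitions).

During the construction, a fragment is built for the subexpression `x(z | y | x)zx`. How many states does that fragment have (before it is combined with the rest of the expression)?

11

Fragment for `x(z | y | x)zx`:
Each of the 6 symbol leaves contributes a 2-state fragment.
  z | y | x → 8 states
  x(z | y | x)zx → 11 states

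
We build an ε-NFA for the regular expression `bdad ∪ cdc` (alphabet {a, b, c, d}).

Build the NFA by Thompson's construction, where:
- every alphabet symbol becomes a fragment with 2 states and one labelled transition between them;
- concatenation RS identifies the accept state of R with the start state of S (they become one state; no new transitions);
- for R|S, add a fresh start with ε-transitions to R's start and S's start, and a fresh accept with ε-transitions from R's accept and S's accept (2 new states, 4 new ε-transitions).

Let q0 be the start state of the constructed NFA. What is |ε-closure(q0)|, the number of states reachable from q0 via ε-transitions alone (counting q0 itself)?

Let C(F) = |ε-closure(F.start)| within fragment F, and note whether F accepts ε. Symbol fragments have C = 1 and do not accept ε. Then:
  bdad — C equals the left operand's closure size = 1 (its accept is not ε-reachable, so the closure stops there)
  cdc — same as the first factor's closure: C = 1
  bdad ∪ cdc — C = 1 + 1 + 1 = 3 (the new accept is not ε-reachable since no branch accepts ε)

3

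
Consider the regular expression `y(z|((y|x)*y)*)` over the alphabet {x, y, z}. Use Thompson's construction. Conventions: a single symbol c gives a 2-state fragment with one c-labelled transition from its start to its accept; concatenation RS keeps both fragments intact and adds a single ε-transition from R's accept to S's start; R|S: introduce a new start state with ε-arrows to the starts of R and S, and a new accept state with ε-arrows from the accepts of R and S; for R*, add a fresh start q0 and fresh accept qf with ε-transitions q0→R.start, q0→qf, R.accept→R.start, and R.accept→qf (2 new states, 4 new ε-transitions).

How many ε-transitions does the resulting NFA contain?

Bottom-up over the parse tree:
Each of the 5 symbol leaves contributes 0 ε-transitions.
  y|x — 4 ε-transitions
  (y|x)* — 8 ε-transitions
  (y|x)*y — 9 ε-transitions
  ((y|x)*y)* — 13 ε-transitions
  z|((y|x)*y)* — 17 ε-transitions
  y(z|((y|x)*y)*) — 18 ε-transitions

18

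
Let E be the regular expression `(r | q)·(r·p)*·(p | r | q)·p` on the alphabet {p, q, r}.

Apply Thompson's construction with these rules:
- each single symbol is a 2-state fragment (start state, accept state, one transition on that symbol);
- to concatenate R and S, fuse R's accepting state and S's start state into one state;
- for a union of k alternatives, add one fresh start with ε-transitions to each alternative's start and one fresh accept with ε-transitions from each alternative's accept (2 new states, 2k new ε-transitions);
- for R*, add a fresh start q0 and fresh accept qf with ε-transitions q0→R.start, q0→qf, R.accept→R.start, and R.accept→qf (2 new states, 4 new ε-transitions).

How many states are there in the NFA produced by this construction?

Recursing over subexpressions:
Each of the 8 symbol leaves contributes a 2-state fragment.
  r | q — 6 states
  r·p — 3 states
  (r·p)* — 5 states
  p | r | q — 8 states
  (r | q)·(r·p)*·(p | r | q)·p — 18 states

18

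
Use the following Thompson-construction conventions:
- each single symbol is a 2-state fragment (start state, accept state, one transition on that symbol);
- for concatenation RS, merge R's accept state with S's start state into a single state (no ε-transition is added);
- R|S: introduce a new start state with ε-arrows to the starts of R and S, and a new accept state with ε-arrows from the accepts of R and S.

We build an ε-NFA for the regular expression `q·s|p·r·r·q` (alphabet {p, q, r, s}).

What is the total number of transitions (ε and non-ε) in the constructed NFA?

10

Per subexpression:
Each of the 6 symbol leaves contributes 1 transition (1 symbol, 0 ε).
  q·s — 2 transitions (2 symbol, 0 ε)
  p·r·r·q — 4 transitions (4 symbol, 0 ε)
  q·s|p·r·r·q — 10 transitions (6 symbol, 4 ε)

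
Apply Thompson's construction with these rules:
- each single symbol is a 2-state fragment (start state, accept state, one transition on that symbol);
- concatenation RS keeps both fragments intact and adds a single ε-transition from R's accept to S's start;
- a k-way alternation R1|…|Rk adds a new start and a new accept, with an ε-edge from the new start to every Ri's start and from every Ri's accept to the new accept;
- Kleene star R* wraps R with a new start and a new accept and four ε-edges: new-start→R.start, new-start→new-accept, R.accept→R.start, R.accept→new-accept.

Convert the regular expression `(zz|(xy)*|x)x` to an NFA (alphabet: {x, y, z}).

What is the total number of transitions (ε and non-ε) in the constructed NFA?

By structural recursion:
Each of the 6 symbol leaves contributes 1 transition (1 symbol, 0 ε).
  zz : 3 transitions (2 symbol, 1 ε)
  xy : 3 transitions (2 symbol, 1 ε)
  (xy)* : 7 transitions (2 symbol, 5 ε)
  zz|(xy)*|x : 17 transitions (5 symbol, 12 ε)
  (zz|(xy)*|x)x : 19 transitions (6 symbol, 13 ε)

19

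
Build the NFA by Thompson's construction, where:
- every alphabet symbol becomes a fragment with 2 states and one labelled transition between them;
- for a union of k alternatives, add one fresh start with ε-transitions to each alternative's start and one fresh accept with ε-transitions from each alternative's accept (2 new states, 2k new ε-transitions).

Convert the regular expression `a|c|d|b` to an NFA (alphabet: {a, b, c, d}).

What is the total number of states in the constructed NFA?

Per subexpression:
Each of the 4 symbol leaves contributes a 2-state fragment.
  a|c|d|b : 10 states

10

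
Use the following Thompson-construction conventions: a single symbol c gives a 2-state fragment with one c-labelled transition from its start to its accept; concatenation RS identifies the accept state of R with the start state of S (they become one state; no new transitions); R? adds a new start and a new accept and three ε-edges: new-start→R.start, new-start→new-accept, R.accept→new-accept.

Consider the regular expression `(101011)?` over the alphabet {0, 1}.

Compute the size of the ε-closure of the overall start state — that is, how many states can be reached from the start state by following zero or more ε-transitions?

Let C(F) = |ε-closure(F.start)| within fragment F, and note whether F accepts ε. Symbol fragments have C = 1 and do not accept ε. Then:
  101011 : C equals the left operand's closure size = 1 (its accept is not ε-reachable, so the closure stops there)
  (101011)? : new start has ε-edges to the inner start and to the new accept, so C = 2 + 1 = 3

3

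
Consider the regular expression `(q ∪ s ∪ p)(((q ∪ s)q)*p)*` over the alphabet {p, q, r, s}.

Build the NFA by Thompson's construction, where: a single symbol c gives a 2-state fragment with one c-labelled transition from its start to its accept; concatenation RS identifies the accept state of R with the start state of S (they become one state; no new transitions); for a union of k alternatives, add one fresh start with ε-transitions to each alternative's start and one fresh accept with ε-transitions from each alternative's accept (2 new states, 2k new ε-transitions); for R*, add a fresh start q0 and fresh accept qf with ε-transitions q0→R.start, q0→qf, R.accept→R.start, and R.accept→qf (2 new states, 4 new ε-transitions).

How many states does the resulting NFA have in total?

Recursing over subexpressions:
Each of the 7 symbol leaves contributes a 2-state fragment.
  q ∪ s ∪ p : 8 states
  q ∪ s : 6 states
  (q ∪ s)q : 7 states
  ((q ∪ s)q)* : 9 states
  ((q ∪ s)q)*p : 10 states
  (((q ∪ s)q)*p)* : 12 states
  (q ∪ s ∪ p)(((q ∪ s)q)*p)* : 19 states

19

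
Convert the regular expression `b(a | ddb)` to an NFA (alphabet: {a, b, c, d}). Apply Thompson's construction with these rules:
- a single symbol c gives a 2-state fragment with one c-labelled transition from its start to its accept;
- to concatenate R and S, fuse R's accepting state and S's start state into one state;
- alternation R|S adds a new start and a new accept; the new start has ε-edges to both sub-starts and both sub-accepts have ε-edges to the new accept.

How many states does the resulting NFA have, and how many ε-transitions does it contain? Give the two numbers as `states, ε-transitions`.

By structural recursion:
Each of the 5 symbol leaves contributes 2 states and 0 ε-transitions.
  ddb : 4 states, 0 ε-transitions
  a | ddb : 8 states, 4 ε-transitions
  b(a | ddb) : 9 states, 4 ε-transitions

9, 4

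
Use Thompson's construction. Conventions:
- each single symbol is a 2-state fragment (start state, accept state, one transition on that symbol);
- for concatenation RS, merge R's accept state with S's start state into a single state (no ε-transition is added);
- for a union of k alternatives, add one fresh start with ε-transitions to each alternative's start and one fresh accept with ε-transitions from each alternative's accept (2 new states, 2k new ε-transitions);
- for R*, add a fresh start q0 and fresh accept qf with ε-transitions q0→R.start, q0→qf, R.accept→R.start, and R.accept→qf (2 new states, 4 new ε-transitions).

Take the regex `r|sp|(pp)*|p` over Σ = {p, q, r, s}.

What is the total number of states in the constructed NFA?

Building bottom-up:
Each of the 6 symbol leaves contributes a 2-state fragment.
  sp : 3 states
  pp : 3 states
  (pp)* : 5 states
  r|sp|(pp)*|p : 14 states

14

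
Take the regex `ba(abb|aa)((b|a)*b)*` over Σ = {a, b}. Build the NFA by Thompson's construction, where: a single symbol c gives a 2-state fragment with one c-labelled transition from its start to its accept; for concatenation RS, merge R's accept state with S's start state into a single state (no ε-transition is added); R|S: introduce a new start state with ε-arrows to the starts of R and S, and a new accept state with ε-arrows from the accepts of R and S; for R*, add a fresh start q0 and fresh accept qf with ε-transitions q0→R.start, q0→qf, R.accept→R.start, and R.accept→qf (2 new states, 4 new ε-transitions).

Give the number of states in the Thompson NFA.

Per subexpression:
Each of the 10 symbol leaves contributes a 2-state fragment.
  abb = 4 states
  aa = 3 states
  abb|aa = 9 states
  b|a = 6 states
  (b|a)* = 8 states
  (b|a)*b = 9 states
  ((b|a)*b)* = 11 states
  ba(abb|aa)((b|a)*b)* = 21 states

21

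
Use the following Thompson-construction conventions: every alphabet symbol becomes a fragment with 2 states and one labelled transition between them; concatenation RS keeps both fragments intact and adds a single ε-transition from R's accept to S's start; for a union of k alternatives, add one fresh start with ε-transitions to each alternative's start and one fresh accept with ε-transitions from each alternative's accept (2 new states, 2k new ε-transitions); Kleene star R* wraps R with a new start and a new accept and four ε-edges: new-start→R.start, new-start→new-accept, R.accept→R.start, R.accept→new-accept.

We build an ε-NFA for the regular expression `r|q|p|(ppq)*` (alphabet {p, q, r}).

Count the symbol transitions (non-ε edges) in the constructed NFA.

6

Building bottom-up:
Each of the 6 symbol leaves contributes exactly 1 symbol transition.
  ppq = 3 symbol transitions
  (ppq)* = 3 symbol transitions
  r|q|p|(ppq)* = 6 symbol transitions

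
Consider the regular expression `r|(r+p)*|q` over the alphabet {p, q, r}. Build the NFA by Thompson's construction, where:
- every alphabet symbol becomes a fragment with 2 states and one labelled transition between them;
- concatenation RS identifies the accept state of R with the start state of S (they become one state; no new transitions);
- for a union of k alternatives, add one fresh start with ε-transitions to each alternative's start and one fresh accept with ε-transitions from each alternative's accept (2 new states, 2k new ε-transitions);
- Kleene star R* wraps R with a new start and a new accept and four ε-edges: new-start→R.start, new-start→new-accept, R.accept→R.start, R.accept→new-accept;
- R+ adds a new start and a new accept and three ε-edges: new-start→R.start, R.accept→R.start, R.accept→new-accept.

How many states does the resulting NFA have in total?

Building bottom-up:
Each of the 4 symbol leaves contributes a 2-state fragment.
  r+ = 4 states
  r+p = 5 states
  (r+p)* = 7 states
  r|(r+p)*|q = 13 states

13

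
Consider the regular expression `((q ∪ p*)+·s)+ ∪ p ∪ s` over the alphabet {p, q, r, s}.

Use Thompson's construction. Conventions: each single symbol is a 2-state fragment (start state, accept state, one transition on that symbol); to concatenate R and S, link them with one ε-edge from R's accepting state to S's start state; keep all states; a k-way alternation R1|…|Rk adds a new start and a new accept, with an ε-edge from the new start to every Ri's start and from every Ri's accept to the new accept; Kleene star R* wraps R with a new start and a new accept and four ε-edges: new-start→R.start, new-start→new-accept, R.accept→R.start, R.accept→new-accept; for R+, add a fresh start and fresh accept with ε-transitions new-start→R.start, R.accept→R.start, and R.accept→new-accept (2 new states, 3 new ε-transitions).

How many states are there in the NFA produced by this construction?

20

Building bottom-up:
Each of the 5 symbol leaves contributes a 2-state fragment.
  p* → 4 states
  q ∪ p* → 8 states
  (q ∪ p*)+ → 10 states
  (q ∪ p*)+·s → 12 states
  ((q ∪ p*)+·s)+ → 14 states
  ((q ∪ p*)+·s)+ ∪ p ∪ s → 20 states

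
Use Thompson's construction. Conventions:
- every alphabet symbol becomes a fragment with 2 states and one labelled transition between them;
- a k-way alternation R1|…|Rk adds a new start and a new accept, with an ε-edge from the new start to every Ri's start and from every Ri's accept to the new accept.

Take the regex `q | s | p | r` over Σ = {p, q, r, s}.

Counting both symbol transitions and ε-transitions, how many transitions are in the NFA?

12

Building bottom-up:
Each of the 4 symbol leaves contributes 1 transition (1 symbol, 0 ε).
  q | s | p | r : 12 transitions (4 symbol, 8 ε)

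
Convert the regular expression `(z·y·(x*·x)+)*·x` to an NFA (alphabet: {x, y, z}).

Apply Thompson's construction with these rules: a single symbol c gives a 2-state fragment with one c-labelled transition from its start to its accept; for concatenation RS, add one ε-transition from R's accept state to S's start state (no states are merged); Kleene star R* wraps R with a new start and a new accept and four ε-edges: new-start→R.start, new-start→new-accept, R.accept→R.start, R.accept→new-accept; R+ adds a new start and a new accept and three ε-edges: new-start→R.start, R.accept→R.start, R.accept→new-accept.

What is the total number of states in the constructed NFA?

Bottom-up over the parse tree:
Each of the 5 symbol leaves contributes a 2-state fragment.
  x* : 4 states
  x*·x : 6 states
  (x*·x)+ : 8 states
  z·y·(x*·x)+ : 12 states
  (z·y·(x*·x)+)* : 14 states
  (z·y·(x*·x)+)*·x : 16 states

16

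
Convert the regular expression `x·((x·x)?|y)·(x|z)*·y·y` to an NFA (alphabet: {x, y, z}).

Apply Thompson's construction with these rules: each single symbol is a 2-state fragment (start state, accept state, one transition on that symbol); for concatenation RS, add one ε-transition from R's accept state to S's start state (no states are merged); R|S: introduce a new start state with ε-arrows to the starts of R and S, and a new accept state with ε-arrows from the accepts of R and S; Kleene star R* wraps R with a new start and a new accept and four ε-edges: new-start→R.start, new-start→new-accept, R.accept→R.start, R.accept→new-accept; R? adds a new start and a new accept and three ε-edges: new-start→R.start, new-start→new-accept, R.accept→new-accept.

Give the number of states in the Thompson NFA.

24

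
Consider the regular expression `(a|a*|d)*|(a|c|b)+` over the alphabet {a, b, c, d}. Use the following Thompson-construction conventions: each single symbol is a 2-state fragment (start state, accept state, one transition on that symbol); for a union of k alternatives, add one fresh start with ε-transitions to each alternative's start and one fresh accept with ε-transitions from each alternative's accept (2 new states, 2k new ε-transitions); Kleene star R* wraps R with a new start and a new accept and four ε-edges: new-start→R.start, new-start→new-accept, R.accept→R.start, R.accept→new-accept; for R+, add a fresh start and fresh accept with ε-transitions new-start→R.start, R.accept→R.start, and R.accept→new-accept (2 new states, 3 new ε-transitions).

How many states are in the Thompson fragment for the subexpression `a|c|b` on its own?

Fragment for `a|c|b`:
Each of the 3 symbol leaves contributes a 2-state fragment.
  a|c|b = 8 states

8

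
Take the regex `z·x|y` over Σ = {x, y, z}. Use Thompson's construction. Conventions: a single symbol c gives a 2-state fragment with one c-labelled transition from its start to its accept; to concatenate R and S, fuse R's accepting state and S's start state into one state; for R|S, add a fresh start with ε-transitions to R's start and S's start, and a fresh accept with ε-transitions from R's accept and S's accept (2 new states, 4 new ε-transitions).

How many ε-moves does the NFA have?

Recursing over subexpressions:
Each of the 3 symbol leaves contributes 0 ε-transitions.
  z·x : 0 ε-transitions
  z·x|y : 4 ε-transitions

4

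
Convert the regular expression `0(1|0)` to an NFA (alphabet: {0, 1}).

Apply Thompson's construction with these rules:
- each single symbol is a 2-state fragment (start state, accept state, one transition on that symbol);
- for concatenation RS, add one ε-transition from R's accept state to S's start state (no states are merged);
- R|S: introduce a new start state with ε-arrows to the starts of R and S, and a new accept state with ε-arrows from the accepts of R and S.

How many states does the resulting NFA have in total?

8

Bottom-up over the parse tree:
Each of the 3 symbol leaves contributes a 2-state fragment.
  1|0 → 6 states
  0(1|0) → 8 states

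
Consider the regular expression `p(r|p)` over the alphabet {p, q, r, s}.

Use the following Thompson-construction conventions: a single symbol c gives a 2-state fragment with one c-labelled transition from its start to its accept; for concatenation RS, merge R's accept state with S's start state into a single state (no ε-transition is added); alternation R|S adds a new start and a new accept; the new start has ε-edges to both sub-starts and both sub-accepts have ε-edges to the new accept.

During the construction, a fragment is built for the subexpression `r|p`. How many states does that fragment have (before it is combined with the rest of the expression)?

6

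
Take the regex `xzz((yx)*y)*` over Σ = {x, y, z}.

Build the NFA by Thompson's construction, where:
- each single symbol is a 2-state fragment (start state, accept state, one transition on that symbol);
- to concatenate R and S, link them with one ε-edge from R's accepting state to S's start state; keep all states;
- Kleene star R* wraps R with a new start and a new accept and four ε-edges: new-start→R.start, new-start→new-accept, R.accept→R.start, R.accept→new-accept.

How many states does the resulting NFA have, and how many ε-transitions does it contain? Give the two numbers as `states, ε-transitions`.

16, 13

By structural recursion:
Each of the 6 symbol leaves contributes 2 states and 0 ε-transitions.
  yx — 4 states, 1 ε-transition
  (yx)* — 6 states, 5 ε-transitions
  (yx)*y — 8 states, 6 ε-transitions
  ((yx)*y)* — 10 states, 10 ε-transitions
  xzz((yx)*y)* — 16 states, 13 ε-transitions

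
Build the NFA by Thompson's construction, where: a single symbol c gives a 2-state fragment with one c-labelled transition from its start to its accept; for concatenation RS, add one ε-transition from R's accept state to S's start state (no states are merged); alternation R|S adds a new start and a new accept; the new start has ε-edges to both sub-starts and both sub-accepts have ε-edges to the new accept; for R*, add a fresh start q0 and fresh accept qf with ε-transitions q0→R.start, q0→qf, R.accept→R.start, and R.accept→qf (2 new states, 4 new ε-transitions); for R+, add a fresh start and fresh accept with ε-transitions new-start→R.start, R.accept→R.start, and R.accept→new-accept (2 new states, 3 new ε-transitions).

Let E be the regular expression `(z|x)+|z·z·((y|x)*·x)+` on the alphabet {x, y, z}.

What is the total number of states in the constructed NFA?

26

Building bottom-up:
Each of the 7 symbol leaves contributes a 2-state fragment.
  z|x = 6 states
  (z|x)+ = 8 states
  y|x = 6 states
  (y|x)* = 8 states
  (y|x)*·x = 10 states
  ((y|x)*·x)+ = 12 states
  z·z·((y|x)*·x)+ = 16 states
  (z|x)+|z·z·((y|x)*·x)+ = 26 states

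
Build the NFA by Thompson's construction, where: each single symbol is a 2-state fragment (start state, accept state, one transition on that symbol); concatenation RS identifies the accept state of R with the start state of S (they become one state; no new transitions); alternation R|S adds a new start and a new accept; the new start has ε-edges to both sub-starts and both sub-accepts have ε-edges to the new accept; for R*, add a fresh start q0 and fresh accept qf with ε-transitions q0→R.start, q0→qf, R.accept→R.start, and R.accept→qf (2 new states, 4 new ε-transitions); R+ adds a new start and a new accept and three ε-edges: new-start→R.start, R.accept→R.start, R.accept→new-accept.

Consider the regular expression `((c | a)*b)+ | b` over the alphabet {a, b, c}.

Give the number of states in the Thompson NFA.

15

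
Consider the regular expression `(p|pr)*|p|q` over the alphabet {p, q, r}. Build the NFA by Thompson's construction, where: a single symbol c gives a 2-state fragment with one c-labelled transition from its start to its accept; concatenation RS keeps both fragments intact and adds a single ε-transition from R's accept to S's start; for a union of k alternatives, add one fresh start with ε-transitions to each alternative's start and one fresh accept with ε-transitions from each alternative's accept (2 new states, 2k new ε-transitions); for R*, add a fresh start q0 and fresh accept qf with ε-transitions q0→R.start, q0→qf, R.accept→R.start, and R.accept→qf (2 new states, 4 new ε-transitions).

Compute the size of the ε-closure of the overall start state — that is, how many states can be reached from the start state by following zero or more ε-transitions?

9

Let C(F) = |ε-closure(F.start)| within fragment F, and note whether F accepts ε. Symbol fragments have C = 1 and do not accept ε. Then:
  pr → |ε-closure| equals the left operand's closure size = 1 (its accept is not ε-reachable, so the closure stops there)
  p|pr → new start ε-reaches every alternative's start; none of them accept ε, so the new accept is not reached: |ε-closure| = 1 + 1 + 1 = 3
  (p|pr)* → new start has ε-edges to the inner start and to the new accept, so |ε-closure| = 2 + 3 = 5
  (p|pr)*|p|q → new start ε-reaches every alternative's start; at least one alternative accepts ε, so the union's new accept is reached too: |ε-closure| = 1 + 5 + 1 + 1 + 1 = 9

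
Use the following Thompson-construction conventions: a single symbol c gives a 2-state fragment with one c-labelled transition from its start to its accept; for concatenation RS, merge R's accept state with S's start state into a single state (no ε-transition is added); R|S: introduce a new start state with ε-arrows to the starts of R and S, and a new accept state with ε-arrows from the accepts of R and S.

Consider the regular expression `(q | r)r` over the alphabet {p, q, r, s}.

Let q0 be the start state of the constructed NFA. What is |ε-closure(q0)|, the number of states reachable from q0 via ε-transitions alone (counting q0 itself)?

3

Work bottom-up. For each fragment F, track |ε-closure(F.start)| and whether F's accept lies in that closure (i.e. whether F accepts ε). A single-symbol fragment has closure size 1 and does not accept ε.
  q | r — new start ε-reaches every alternative's start; none of them accept ε, so the new accept is not reached: |ε-closure| = 1 + 1 + 1 = 3
  (q | r)r — |ε-closure| equals the left operand's closure size = 3 (its accept is not ε-reachable, so the closure stops there)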